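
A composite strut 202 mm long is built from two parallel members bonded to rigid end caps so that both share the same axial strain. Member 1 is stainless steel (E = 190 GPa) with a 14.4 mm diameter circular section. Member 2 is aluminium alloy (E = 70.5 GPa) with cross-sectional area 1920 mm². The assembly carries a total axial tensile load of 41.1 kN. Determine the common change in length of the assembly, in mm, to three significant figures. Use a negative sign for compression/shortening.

0.0499 mm

A_1 = 162.9 mm².
Equal strain + equilibrium ⇒ each member carries load in proportion to AE: A₁E₁ = 30940000 N, A₂E₂ = 135400000 N, ΣAE = 166300000 N.
δ = PL/ΣAE = 41100·202/166300000 = 0.04992 mm.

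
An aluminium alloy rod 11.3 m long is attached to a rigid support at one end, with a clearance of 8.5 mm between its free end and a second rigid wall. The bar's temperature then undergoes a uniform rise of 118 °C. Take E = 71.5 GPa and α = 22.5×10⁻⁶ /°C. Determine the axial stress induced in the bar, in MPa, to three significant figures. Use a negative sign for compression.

Free thermal expansion αLΔT = 22.5e-6 · 11300 · 118 = 30 mm.
The walls engage after the gap closes; constrained expansion = 30 − 8.5 = 21.5 mm.
The walls impose strain ε = −(21.5)/11300 = -1.9028e-03; σ = Eε = 71500 · -1.9028e-03 = -136 MPa.

-136 MPa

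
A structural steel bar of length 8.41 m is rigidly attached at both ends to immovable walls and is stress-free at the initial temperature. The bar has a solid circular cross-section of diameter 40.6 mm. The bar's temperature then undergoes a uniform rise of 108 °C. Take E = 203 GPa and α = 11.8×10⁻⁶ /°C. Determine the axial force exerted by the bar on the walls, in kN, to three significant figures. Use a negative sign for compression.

Free thermal expansion αLΔT = 11.8e-6 · 8410 · 108 = 10.72 mm.
The walls impose strain ε = −(10.72)/8410 = -1.2744e-03; σ = Eε = 203000 · -1.2744e-03 = -258.7 MPa.
Wall reaction R = σ·A = -258.7·1295 = -334900 N = -334.9 kN.

-335 kN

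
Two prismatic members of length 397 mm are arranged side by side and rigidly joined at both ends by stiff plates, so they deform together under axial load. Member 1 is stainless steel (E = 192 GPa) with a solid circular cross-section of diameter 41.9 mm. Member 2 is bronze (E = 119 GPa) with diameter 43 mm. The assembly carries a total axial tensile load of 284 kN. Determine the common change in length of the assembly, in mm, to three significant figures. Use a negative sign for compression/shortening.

0.258 mm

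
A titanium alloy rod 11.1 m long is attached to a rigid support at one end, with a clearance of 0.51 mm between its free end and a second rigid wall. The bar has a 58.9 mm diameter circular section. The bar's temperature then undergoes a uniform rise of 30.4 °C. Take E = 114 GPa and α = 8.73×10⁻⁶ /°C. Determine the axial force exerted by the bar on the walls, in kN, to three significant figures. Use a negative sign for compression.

Free thermal expansion αLΔT = 8.73e-6 · 11100 · 30.4 = 2.946 mm.
The walls engage after the gap closes; constrained expansion = 2.946 − 0.51 = 2.436 mm.
The walls impose strain ε = −(2.436)/11100 = -2.1945e-04; σ = Eε = 114000 · -2.1945e-04 = -25.02 MPa.
Wall reaction R = σ·A = -25.02·2725 = -68160 N = -68.16 kN.

-68.2 kN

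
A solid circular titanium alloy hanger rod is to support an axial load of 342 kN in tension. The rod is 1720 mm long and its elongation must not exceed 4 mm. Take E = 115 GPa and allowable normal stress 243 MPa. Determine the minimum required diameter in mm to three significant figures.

Required area A ≥ P/σ_allow = 342000/243 = 1407 mm².
For a solid circular section, d ≥ √(4A/π) = 42.33 mm.
Elongation limit: A ≥ PL/(Eδ_allow) = 342000·1720/(115000·4) = 1279 mm² ⇒ d ≥ 40.35 mm.
The stress limit governs.

42.3 mm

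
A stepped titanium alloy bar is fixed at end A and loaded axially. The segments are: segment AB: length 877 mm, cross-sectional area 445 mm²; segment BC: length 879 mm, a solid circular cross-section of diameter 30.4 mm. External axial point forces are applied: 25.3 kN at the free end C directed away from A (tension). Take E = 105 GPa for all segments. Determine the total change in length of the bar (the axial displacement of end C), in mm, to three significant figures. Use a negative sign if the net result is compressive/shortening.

0.767 mm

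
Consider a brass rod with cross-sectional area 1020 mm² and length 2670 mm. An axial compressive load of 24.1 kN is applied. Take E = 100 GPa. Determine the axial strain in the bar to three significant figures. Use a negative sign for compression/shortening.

σ = N/A = -23.63 MPa; ε = σ/E = -23.63/100000 = -2.363e-04.

-2.36e-04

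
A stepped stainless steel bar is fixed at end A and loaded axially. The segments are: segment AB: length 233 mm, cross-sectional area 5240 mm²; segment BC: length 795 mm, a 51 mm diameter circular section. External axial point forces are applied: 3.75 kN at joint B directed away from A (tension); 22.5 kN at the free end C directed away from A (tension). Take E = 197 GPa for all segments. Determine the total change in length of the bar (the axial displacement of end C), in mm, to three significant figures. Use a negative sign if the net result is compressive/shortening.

0.0504 mm

Internal axial forces (sectioning from the free end, tension +): N_BC = 22.5 kN, N_AB = 26.25 kN.
A_BC = 2043 mm².
δ_AB = 26250·233/(5240·197000) = 0.005925 mm
δ_BC = 22500·795/(2043·197000) = 0.04445 mm
δ = Σδ_i = 0.05037 mm.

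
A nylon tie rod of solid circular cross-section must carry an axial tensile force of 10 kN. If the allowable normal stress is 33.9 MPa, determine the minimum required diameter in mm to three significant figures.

19.4 mm

Required area A ≥ P/σ_allow = 10000/33.9 = 295 mm².
For a solid circular section, d ≥ √(4A/π) = 19.38 mm.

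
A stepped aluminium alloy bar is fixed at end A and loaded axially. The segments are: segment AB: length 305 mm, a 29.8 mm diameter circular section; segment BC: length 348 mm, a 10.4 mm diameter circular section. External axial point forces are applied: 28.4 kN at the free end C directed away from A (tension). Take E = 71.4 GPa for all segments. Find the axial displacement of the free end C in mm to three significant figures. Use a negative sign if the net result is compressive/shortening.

Internal axial forces (sectioning from the free end, tension +): N_BC = 28.4 kN, N_AB = 28.4 kN.
A_AB = 697.5 mm².
A_BC = 84.95 mm².
δ_AB = 28400·305/(697.5·71400) = 0.1739 mm
δ_BC = 28400·348/(84.95·71400) = 1.629 mm
δ = Σδ_i = 1.803 mm.

1.80 mm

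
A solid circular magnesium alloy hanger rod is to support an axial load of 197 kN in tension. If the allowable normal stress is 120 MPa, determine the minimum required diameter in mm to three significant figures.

Required area A ≥ P/σ_allow = 197000/120 = 1642 mm².
For a solid circular section, d ≥ √(4A/π) = 45.72 mm.

45.7 mm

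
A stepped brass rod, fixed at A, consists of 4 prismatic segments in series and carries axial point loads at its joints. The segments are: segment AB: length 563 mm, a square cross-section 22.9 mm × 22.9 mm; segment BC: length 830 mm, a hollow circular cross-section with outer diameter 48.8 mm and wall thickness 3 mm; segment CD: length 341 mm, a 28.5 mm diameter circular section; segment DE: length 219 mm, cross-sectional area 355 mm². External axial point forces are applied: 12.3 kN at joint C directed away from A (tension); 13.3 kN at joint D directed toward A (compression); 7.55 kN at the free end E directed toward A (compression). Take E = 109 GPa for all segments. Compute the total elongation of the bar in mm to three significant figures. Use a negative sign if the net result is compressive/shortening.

-0.380 mm

Internal axial forces (sectioning from the free end, tension +): N_DE = -7.55 kN, N_CD = -20.85 kN, N_BC = -8.55 kN, N_AB = -8.55 kN.
A_AB = 524.4 mm².
A_BC = 431.7 mm².
A_CD = 637.9 mm².
δ_AB = -8550·563/(524.4·109000) = -0.08421 mm
δ_BC = -8550·830/(431.7·109000) = -0.1508 mm
δ_CD = -20850·341/(637.9·109000) = -0.1022 mm
δ_DE = -7550·219/(355·109000) = -0.04273 mm
δ = Σδ_i = -0.38 mm.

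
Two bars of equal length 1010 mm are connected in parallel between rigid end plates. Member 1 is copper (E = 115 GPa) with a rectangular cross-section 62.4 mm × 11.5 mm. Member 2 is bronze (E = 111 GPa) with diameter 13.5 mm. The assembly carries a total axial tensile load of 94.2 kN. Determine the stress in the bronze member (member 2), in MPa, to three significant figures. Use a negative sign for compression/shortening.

106 MPa

A_1 = 717.6 mm².
A_2 = 143.1 mm².
Equal strain + equilibrium ⇒ each member carries load in proportion to AE: A₁E₁ = 82520000 N, A₂E₂ = 15890000 N, ΣAE = 98410000 N.
σ₂ = P·E₂/ΣAE = 94200·111000/98410000 = 106.2 MPa.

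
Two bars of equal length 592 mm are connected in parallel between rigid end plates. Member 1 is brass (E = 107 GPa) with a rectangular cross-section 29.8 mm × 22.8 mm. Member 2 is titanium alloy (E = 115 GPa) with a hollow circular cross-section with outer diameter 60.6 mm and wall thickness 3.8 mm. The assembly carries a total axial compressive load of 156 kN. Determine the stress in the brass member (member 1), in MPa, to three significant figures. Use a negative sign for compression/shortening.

A_1 = 679.4 mm².
A_2 = 678.1 mm².
Equal strain + equilibrium ⇒ each member carries load in proportion to AE: A₁E₁ = 72700000 N, A₂E₂ = 77980000 N, ΣAE = 150700000 N.
σ₁ = P·E₁/ΣAE = -156000·107000/150700000 = -110.8 MPa.

-111 MPa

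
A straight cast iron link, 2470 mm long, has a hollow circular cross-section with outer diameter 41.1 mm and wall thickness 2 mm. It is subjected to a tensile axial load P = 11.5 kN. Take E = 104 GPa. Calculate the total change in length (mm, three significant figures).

A = 245.7 mm².
δ_mech = NL/(AE) = 11500·2470/(245.7·104000) = 1.112 mm.

1.11 mm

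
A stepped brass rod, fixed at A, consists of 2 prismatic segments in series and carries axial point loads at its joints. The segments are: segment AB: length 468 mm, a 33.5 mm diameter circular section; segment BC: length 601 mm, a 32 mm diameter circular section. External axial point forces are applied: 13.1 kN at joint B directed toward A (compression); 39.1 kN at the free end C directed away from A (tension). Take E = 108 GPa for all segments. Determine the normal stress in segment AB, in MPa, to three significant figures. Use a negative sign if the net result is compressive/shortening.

29.5 MPa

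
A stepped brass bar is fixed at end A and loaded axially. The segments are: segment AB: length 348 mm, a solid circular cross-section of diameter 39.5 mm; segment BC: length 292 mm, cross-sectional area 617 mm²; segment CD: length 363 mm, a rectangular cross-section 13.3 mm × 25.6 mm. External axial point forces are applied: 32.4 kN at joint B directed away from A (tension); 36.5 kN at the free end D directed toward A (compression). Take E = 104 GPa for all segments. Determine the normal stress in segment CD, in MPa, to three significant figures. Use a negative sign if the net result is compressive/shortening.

Internal axial forces (sectioning from the free end, tension +): N_CD = -36.5 kN, N_BC = -36.5 kN, N_AB = -4.1 kN.
A_CD = 340.5 mm².
σ_CD = N_CD/A_CD = -36500/340.5 = -107.2 MPa.

-107 MPa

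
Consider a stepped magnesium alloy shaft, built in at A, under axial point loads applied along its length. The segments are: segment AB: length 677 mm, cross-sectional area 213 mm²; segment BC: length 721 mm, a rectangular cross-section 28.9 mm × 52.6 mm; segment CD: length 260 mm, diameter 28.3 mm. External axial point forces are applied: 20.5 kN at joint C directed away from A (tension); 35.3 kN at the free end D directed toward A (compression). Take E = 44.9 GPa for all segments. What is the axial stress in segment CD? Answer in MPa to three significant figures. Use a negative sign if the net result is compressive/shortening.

Internal axial forces (sectioning from the free end, tension +): N_CD = -35.3 kN, N_BC = -14.8 kN, N_AB = -14.8 kN.
A_CD = 629 mm².
σ_CD = N_CD/A_CD = -35300/629 = -56.12 MPa.

-56.1 MPa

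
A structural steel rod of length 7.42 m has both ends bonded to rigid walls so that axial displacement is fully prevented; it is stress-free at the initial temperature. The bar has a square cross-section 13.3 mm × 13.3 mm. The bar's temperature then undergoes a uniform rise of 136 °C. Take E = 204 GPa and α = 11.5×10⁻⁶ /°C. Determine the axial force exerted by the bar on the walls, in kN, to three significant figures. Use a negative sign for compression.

-56.4 kN

Free thermal expansion αLΔT = 11.5e-6 · 7420 · 136 = 11.6 mm.
The walls impose strain ε = −(11.6)/7420 = -1.5640e-03; σ = Eε = 204000 · -1.5640e-03 = -319.1 MPa.
Wall reaction R = σ·A = -319.1·176.9 = -56440 N = -56.44 kN.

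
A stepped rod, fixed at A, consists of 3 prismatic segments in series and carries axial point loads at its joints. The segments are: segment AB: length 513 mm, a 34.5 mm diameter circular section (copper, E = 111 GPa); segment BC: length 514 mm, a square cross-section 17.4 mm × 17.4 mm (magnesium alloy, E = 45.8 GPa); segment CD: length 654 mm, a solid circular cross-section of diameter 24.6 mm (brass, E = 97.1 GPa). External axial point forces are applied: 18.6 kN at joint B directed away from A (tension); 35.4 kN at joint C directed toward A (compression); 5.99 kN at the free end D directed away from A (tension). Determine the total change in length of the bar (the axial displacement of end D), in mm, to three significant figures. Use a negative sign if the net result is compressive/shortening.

Internal axial forces (sectioning from the free end, tension +): N_CD = 5.99 kN, N_BC = -29.41 kN, N_AB = -10.81 kN.
A_AB = 934.8 mm².
A_BC = 302.8 mm².
A_CD = 475.3 mm².
δ_AB = -10810·513/(934.8·111000) = -0.05344 mm
δ_BC = -29410·514/(302.8·45800) = -1.09 mm
δ_CD = 5990·654/(475.3·97100) = 0.08488 mm
δ = Σδ_i = -1.059 mm.

-1.06 mm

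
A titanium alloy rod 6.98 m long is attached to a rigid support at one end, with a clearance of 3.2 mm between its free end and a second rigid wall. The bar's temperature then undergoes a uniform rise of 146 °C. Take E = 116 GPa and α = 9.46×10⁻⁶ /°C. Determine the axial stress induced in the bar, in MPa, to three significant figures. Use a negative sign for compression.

Free thermal expansion αLΔT = 9.46e-6 · 6980 · 146 = 9.64 mm.
The walls engage after the gap closes; constrained expansion = 9.64 − 3.2 = 6.44 mm.
The walls impose strain ε = −(6.44)/6980 = -9.2271e-04; σ = Eε = 116000 · -9.2271e-04 = -107 MPa.

-107 MPa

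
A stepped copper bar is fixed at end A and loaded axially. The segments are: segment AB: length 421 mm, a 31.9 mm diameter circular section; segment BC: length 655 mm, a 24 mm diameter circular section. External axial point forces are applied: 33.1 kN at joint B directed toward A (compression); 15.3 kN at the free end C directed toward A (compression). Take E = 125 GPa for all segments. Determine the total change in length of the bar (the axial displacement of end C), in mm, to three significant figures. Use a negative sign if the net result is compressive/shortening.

Internal axial forces (sectioning from the free end, tension +): N_BC = -15.3 kN, N_AB = -48.4 kN.
A_AB = 799.2 mm².
A_BC = 452.4 mm².
δ_AB = -48400·421/(799.2·125000) = -0.204 mm
δ_BC = -15300·655/(452.4·125000) = -0.1772 mm
δ = Σδ_i = -0.3812 mm.

-0.381 mm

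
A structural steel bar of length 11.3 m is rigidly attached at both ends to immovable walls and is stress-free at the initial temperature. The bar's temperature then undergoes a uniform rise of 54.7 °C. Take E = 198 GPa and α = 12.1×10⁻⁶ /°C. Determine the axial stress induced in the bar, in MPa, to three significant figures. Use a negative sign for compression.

-131 MPa

Free thermal expansion αLΔT = 12.1e-6 · 11300 · 54.7 = 7.479 mm.
The walls impose strain ε = −(7.479)/11300 = -6.6187e-04; σ = Eε = 198000 · -6.6187e-04 = -131.1 MPa.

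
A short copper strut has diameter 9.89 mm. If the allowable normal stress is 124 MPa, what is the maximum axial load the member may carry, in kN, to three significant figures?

A = 76.82 mm².
P_max = σ_allow · A = 124 · 76.82 = 9526 N = 9.526 kN.

9.53 kN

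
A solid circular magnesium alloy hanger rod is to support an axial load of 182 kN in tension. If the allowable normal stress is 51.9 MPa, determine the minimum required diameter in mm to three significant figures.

66.8 mm

Required area A ≥ P/σ_allow = 182000/51.9 = 3507 mm².
For a solid circular section, d ≥ √(4A/π) = 66.82 mm.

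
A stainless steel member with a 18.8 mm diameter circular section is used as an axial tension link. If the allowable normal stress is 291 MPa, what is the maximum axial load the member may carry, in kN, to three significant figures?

A = 277.6 mm².
P_max = σ_allow · A = 291 · 277.6 = 80780 N = 80.78 kN.

80.8 kN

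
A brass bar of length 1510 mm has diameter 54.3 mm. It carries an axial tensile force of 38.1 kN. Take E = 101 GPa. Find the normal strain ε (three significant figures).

A = 2316 mm².
σ = N/A = 16.45 MPa; ε = σ/E = 16.45/101000 = 1.629e-04.

1.63e-04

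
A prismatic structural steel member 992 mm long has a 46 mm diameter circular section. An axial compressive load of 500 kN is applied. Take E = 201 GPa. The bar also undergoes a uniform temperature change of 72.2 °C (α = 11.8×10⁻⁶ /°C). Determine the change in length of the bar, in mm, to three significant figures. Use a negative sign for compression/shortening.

A = 1662 mm².
δ_mech = NL/(AE) = -500000·992/(1662·201000) = -1.485 mm.
δ_thermal = αLΔT = 11.8e-6·992·72.2 = 0.8451 mm.
δ = δ_mech + δ_thermal = -0.6397 mm.

-0.640 mm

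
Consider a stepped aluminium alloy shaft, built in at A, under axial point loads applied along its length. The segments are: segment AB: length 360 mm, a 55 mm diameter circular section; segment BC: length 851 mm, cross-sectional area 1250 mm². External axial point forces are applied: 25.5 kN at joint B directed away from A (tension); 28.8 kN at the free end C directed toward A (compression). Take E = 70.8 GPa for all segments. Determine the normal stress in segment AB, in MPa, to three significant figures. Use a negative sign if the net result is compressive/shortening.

-1.39 MPa

Internal axial forces (sectioning from the free end, tension +): N_BC = -28.8 kN, N_AB = -3.3 kN.
A_AB = 2376 mm².
σ_AB = N_AB/A_AB = -3300/2376 = -1.389 MPa.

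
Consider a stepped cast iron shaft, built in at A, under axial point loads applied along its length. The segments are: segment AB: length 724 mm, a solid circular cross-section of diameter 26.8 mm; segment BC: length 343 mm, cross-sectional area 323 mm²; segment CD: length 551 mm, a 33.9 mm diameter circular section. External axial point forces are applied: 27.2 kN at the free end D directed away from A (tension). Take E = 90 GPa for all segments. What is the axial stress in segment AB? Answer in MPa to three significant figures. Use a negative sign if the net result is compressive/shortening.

Internal axial forces (sectioning from the free end, tension +): N_CD = 27.2 kN, N_BC = 27.2 kN, N_AB = 27.2 kN.
A_AB = 564.1 mm².
σ_AB = N_AB/A_AB = 27200/564.1 = 48.22 MPa.

48.2 MPa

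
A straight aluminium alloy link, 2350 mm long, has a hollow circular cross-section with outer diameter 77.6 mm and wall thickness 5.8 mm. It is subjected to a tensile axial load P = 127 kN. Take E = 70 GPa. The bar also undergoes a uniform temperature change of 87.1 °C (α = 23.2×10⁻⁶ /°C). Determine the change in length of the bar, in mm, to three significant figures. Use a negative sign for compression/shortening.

A = 1308 mm².
δ_mech = NL/(AE) = 127000·2350/(1308·70000) = 3.259 mm.
δ_thermal = αLΔT = 23.2e-6·2350·87.1 = 4.749 mm.
δ = δ_mech + δ_thermal = 8.008 mm.

8.01 mm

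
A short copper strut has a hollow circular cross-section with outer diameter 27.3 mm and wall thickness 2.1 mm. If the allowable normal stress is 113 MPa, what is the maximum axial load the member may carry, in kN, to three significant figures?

A = 166.3 mm².
P_max = σ_allow · A = 113 · 166.3 = 18790 N = 18.79 kN.

18.8 kN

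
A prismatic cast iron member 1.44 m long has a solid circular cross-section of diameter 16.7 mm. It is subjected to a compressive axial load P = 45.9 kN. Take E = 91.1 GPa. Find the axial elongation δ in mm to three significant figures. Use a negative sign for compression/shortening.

-3.31 mm

A = 219 mm².
δ_mech = NL/(AE) = -45900·1440/(219·91100) = -3.312 mm.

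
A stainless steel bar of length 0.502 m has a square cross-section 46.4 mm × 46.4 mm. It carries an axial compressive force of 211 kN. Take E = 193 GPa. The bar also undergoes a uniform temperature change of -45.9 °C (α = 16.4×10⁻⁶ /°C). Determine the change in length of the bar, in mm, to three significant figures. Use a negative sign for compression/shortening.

-0.633 mm

A = 2153 mm².
δ_mech = NL/(AE) = -211000·502/(2153·193000) = -0.2549 mm.
δ_thermal = αLΔT = 16.4e-6·502·-45.9 = -0.3779 mm.
δ = δ_mech + δ_thermal = -0.6328 mm.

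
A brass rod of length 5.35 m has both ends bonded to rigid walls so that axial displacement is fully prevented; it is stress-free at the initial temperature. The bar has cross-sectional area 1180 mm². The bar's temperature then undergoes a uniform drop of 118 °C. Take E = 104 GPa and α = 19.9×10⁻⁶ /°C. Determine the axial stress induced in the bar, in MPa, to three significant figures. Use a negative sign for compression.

Free thermal expansion αLΔT = 19.9e-6 · 5350 · -118 = -12.56 mm.
The walls impose strain ε = −(-12.56)/5350 = 2.3482e-03; σ = Eε = 104000 · 2.3482e-03 = 244.2 MPa.

244 MPa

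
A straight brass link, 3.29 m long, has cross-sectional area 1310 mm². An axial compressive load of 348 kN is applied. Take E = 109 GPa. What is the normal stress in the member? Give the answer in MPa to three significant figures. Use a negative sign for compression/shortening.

σ = N/A = -348000/1310 = -265.6 MPa.

-266 MPa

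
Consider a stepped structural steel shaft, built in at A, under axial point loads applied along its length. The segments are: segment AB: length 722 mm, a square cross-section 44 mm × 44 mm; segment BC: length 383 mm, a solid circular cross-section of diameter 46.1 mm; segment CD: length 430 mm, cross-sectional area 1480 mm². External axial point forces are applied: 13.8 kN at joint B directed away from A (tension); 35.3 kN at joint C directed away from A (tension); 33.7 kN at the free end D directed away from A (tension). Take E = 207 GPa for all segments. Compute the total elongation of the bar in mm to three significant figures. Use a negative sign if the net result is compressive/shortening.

Internal axial forces (sectioning from the free end, tension +): N_CD = 33.7 kN, N_BC = 69 kN, N_AB = 82.8 kN.
A_AB = 1936 mm².
A_BC = 1669 mm².
δ_AB = 82800·722/(1936·207000) = 0.1492 mm
δ_BC = 69000·383/(1669·207000) = 0.07649 mm
δ_CD = 33700·430/(1480·207000) = 0.0473 mm
δ = Σδ_i = 0.273 mm.

0.273 mm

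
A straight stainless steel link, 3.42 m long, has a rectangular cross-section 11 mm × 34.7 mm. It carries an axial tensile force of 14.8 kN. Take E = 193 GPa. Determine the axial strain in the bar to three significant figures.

2.01e-04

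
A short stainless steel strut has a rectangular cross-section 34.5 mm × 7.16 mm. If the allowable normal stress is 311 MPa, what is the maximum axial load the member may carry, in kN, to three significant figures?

76.8 kN

A = 247 mm².
P_max = σ_allow · A = 311 · 247 = 76820 N = 76.82 kN.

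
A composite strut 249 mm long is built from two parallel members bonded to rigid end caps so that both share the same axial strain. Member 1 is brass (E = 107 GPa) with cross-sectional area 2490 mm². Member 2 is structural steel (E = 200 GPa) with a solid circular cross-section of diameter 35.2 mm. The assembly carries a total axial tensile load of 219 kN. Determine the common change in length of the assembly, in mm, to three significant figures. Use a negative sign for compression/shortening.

0.118 mm

A_2 = 973.1 mm².
Equal strain + equilibrium ⇒ each member carries load in proportion to AE: A₁E₁ = 266400000 N, A₂E₂ = 194600000 N, ΣAE = 461100000 N.
δ = PL/ΣAE = 219000·249/461100000 = 0.1183 mm.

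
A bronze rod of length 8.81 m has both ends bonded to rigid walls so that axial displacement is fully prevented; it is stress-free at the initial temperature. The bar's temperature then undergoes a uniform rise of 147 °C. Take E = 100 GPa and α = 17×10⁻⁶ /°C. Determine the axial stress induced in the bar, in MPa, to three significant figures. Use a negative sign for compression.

Free thermal expansion αLΔT = 17e-6 · 8810 · 147 = 22.02 mm.
The walls impose strain ε = −(22.02)/8810 = -2.4990e-03; σ = Eε = 100000 · -2.4990e-03 = -249.9 MPa.

-250 MPa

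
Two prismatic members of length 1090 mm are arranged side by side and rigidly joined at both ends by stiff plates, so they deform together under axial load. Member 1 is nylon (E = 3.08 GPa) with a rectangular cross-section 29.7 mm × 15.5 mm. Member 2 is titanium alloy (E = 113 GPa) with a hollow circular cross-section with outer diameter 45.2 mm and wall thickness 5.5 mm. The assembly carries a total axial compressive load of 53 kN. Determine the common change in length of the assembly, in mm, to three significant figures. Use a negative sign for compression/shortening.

A_1 = 460.3 mm².
A_2 = 686 mm².
Equal strain + equilibrium ⇒ each member carries load in proportion to AE: A₁E₁ = 1418000 N, A₂E₂ = 77510000 N, ΣAE = 78930000 N.
δ = PL/ΣAE = -53000·1090/78930000 = -0.7319 mm.

-0.732 mm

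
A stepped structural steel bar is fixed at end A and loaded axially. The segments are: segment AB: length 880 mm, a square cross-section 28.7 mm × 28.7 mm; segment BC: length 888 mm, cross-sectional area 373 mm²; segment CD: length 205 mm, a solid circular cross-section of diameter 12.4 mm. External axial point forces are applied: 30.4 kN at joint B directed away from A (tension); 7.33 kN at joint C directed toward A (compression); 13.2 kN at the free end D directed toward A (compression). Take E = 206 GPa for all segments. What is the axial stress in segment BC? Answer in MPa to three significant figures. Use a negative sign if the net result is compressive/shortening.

-55.0 MPa

Internal axial forces (sectioning from the free end, tension +): N_CD = -13.2 kN, N_BC = -20.53 kN, N_AB = 9.87 kN.
σ_BC = N_BC/A_BC = -20530/373 = -55.04 MPa.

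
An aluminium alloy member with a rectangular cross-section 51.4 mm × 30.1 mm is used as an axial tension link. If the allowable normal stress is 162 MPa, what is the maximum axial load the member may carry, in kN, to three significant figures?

A = 1547 mm².
P_max = σ_allow · A = 162 · 1547 = 250600 N = 250.6 kN.

251 kN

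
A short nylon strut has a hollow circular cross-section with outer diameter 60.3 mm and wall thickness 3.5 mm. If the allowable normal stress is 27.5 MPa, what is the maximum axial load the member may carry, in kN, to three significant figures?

A = 624.5 mm².
P_max = σ_allow · A = 27.5 · 624.5 = 17180 N = 17.18 kN.

17.2 kN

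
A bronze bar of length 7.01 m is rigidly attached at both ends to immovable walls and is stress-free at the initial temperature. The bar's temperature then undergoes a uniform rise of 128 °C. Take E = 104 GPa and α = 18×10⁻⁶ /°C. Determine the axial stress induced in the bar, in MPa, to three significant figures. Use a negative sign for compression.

Free thermal expansion αLΔT = 18e-6 · 7010 · 128 = 16.15 mm.
The walls impose strain ε = −(16.15)/7010 = -2.3040e-03; σ = Eε = 104000 · -2.3040e-03 = -239.6 MPa.

-240 MPa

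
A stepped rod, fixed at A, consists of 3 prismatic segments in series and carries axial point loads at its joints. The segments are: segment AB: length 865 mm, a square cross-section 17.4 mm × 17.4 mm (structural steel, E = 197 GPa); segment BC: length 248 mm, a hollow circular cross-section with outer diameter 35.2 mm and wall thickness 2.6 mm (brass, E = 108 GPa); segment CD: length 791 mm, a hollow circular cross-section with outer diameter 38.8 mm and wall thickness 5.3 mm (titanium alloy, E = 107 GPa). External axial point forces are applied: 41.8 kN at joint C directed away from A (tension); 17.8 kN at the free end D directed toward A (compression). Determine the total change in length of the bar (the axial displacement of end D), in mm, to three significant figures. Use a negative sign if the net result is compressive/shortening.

Internal axial forces (sectioning from the free end, tension +): N_CD = -17.8 kN, N_BC = 24 kN, N_AB = 24 kN.
A_AB = 302.8 mm².
A_BC = 266.3 mm².
A_CD = 557.8 mm².
δ_AB = 24000·865/(302.8·197000) = 0.3481 mm
δ_BC = 24000·248/(266.3·108000) = 0.207 mm
δ_CD = -17800·791/(557.8·107000) = -0.2359 mm
δ = Σδ_i = 0.3191 mm.

0.319 mm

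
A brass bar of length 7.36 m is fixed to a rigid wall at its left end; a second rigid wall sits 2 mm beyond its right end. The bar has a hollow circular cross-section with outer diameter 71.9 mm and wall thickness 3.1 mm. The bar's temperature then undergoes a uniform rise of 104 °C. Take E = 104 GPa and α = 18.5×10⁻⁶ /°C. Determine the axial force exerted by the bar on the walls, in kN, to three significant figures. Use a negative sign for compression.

Free thermal expansion αLΔT = 18.5e-6 · 7360 · 104 = 14.16 mm.
The walls engage after the gap closes; constrained expansion = 14.16 − 2 = 12.16 mm.
The walls impose strain ε = −(12.16)/7360 = -1.6523e-03; σ = Eε = 104000 · -1.6523e-03 = -171.8 MPa.
Wall reaction R = σ·A = -171.8·670 = -115100 N = -115.1 kN.

-115 kN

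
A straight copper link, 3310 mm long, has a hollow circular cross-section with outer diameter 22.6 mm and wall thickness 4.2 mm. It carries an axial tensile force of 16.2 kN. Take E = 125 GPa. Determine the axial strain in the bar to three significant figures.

A = 242.8 mm².
σ = N/A = 66.73 MPa; ε = σ/E = 66.73/125000 = 5.338e-04.

5.34e-04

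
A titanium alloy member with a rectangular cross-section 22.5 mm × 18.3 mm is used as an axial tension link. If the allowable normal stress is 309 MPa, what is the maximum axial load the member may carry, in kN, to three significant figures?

127 kN

A = 411.8 mm².
P_max = σ_allow · A = 309 · 411.8 = 127200 N = 127.2 kN.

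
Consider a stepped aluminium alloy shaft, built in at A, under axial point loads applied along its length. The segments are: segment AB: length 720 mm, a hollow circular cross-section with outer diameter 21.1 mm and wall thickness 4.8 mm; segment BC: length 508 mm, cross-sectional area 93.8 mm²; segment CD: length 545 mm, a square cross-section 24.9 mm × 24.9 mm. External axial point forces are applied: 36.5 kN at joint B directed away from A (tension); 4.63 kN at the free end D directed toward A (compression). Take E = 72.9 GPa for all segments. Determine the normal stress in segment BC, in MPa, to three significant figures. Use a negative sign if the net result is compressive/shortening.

Internal axial forces (sectioning from the free end, tension +): N_CD = -4.63 kN, N_BC = -4.63 kN, N_AB = 31.87 kN.
σ_BC = N_BC/A_BC = -4630/93.8 = -49.36 MPa.

-49.4 MPa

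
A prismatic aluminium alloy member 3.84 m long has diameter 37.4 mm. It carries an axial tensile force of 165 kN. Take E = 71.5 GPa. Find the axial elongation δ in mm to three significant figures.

8.07 mm

A = 1099 mm².
δ_mech = NL/(AE) = 165000·3840/(1099·71500) = 8.066 mm.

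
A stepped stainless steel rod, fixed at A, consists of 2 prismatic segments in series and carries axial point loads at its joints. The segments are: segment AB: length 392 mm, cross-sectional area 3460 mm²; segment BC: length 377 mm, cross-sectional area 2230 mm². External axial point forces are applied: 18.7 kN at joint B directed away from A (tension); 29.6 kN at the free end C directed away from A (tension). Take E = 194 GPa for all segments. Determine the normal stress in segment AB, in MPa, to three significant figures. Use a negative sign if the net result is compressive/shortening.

Internal axial forces (sectioning from the free end, tension +): N_BC = 29.6 kN, N_AB = 48.3 kN.
σ_AB = N_AB/A_AB = 48300/3460 = 13.96 MPa.

14.0 MPa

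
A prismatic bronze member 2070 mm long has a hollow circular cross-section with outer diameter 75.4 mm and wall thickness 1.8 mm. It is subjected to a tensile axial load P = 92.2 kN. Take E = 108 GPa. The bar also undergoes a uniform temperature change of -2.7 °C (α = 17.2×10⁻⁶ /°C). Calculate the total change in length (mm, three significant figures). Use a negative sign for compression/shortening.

4.15 mm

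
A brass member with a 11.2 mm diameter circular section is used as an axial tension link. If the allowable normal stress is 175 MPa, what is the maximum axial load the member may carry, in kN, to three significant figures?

17.2 kN

A = 98.52 mm².
P_max = σ_allow · A = 175 · 98.52 = 17240 N = 17.24 kN.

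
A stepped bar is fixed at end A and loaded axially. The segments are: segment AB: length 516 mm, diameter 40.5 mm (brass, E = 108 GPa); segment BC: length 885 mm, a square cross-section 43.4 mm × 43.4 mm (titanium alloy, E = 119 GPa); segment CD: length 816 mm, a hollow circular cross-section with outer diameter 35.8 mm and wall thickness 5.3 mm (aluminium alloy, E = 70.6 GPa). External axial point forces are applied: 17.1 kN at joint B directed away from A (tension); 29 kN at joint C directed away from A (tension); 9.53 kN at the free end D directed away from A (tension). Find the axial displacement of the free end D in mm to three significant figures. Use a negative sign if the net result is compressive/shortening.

0.575 mm

Internal axial forces (sectioning from the free end, tension +): N_CD = 9.53 kN, N_BC = 38.53 kN, N_AB = 55.63 kN.
A_AB = 1288 mm².
A_BC = 1884 mm².
A_CD = 507.8 mm².
δ_AB = 55630·516/(1288·108000) = 0.2063 mm
δ_BC = 38530·885/(1884·119000) = 0.1521 mm
δ_CD = 9530·816/(507.8·70600) = 0.2169 mm
δ = Σδ_i = 0.5753 mm.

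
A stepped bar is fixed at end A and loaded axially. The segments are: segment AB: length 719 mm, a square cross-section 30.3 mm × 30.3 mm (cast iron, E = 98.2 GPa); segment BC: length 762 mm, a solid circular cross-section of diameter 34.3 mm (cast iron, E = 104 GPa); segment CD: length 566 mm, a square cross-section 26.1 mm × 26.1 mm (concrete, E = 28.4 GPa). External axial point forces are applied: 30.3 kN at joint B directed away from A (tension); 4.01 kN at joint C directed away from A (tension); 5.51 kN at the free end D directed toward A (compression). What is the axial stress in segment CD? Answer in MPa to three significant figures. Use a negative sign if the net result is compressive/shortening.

Internal axial forces (sectioning from the free end, tension +): N_CD = -5.51 kN, N_BC = -1.5 kN, N_AB = 28.8 kN.
A_CD = 681.2 mm².
σ_CD = N_CD/A_CD = -5510/681.2 = -8.089 MPa.

-8.09 MPa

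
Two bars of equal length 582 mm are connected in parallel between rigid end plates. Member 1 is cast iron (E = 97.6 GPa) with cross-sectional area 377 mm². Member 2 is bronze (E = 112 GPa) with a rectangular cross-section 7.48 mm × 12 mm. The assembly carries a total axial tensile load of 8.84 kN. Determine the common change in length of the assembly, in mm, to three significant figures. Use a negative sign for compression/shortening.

A_2 = 89.76 mm².
Equal strain + equilibrium ⇒ each member carries load in proportion to AE: A₁E₁ = 36800000 N, A₂E₂ = 10050000 N, ΣAE = 46850000 N.
δ = PL/ΣAE = 8840·582/46850000 = 0.1098 mm.

0.110 mm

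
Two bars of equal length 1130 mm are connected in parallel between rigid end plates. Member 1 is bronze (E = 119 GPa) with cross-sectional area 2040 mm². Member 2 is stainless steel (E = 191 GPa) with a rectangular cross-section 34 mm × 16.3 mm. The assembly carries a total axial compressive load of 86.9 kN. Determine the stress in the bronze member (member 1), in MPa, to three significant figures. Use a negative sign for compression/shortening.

A_2 = 554.2 mm².
Equal strain + equilibrium ⇒ each member carries load in proportion to AE: A₁E₁ = 242800000 N, A₂E₂ = 105900000 N, ΣAE = 348600000 N.
σ₁ = P·E₁/ΣAE = -86900·119000/348600000 = -29.66 MPa.

-29.7 MPa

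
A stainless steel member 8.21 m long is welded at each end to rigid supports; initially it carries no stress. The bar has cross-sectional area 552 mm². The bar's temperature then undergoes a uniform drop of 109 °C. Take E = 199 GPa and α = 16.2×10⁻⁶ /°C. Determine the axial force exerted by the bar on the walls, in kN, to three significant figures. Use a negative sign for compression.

Free thermal expansion αLΔT = 16.2e-6 · 8210 · -109 = -14.5 mm.
The walls impose strain ε = −(-14.5)/8210 = 1.7658e-03; σ = Eε = 199000 · 1.7658e-03 = 351.4 MPa.
Wall reaction R = σ·A = 351.4·552 = 194000 N = 194 kN.

194 kN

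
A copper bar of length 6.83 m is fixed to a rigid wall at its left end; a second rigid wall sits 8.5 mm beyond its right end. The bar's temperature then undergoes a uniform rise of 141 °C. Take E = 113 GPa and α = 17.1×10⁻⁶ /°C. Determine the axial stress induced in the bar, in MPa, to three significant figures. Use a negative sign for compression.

Free thermal expansion αLΔT = 17.1e-6 · 6830 · 141 = 16.47 mm.
The walls engage after the gap closes; constrained expansion = 16.47 − 8.5 = 7.968 mm.
The walls impose strain ε = −(7.968)/6830 = -1.1666e-03; σ = Eε = 113000 · -1.1666e-03 = -131.8 MPa.

-132 MPa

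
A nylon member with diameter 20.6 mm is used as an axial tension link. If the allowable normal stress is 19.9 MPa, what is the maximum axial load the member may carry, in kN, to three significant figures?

A = 333.3 mm².
P_max = σ_allow · A = 19.9 · 333.3 = 6633 N = 6.633 kN.

6.63 kN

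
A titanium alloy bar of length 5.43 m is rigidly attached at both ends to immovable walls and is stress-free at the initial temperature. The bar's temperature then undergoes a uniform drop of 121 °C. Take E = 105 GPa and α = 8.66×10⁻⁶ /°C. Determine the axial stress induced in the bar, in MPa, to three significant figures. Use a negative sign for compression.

110 MPa

Free thermal expansion αLΔT = 8.66e-6 · 5430 · -121 = -5.69 mm.
The walls impose strain ε = −(-5.69)/5430 = 1.0479e-03; σ = Eε = 105000 · 1.0479e-03 = 110 MPa.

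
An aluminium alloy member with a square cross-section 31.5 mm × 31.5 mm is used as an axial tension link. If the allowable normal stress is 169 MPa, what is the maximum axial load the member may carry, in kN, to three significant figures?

A = 992.2 mm².
P_max = σ_allow · A = 169 · 992.2 = 167700 N = 167.7 kN.

168 kN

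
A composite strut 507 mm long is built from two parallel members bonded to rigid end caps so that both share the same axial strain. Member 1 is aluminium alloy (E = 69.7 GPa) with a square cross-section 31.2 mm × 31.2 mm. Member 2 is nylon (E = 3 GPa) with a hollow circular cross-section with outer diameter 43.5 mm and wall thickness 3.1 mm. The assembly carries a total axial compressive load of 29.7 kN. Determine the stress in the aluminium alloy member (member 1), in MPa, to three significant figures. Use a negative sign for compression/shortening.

-30.0 MPa

A_1 = 973.4 mm².
A_2 = 393.5 mm².
Equal strain + equilibrium ⇒ each member carries load in proportion to AE: A₁E₁ = 67850000 N, A₂E₂ = 1180000 N, ΣAE = 69030000 N.
σ₁ = P·E₁/ΣAE = -29700·69700/69030000 = -29.99 MPa.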